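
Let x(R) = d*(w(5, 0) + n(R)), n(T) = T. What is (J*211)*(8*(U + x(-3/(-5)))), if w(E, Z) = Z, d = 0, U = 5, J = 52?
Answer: 438880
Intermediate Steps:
x(R) = 0 (x(R) = 0*(0 + R) = 0*R = 0)
(J*211)*(8*(U + x(-3/(-5)))) = (52*211)*(8*(5 + 0)) = 10972*(8*5) = 10972*40 = 438880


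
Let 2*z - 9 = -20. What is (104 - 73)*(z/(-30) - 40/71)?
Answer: -50189/4260 ≈ -11.781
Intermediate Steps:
z = -11/2 (z = 9/2 + (1/2)*(-20) = 9/2 - 10 = -11/2 ≈ -5.5000)
(104 - 73)*(z/(-30) - 40/71) = (104 - 73)*(-11/2/(-30) - 40/71) = 31*(-11/2*(-1/30) - 40*1/71) = 31*(11/60 - 40/71) = 31*(-1619/4260) = -50189/4260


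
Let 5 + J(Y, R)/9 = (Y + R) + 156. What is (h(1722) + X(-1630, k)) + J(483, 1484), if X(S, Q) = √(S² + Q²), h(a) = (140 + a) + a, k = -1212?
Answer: 22646 + 2*√1031461 ≈ 24677.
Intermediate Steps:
h(a) = 140 + 2*a
J(Y, R) = 1359 + 9*R + 9*Y (J(Y, R) = -45 + 9*((Y + R) + 156) = -45 + 9*((R + Y) + 156) = -45 + 9*(156 + R + Y) = -45 + (1404 + 9*R + 9*Y) = 1359 + 9*R + 9*Y)
X(S, Q) = √(Q² + S²)
(h(1722) + X(-1630, k)) + J(483, 1484) = ((140 + 2*1722) + √((-1212)² + (-1630)²)) + (1359 + 9*1484 + 9*483) = ((140 + 3444) + √(1468944 + 2656900)) + (1359 + 13356 + 4347) = (3584 + √4125844) + 19062 = (3584 + 2*√1031461) + 19062 = 22646 + 2*√1031461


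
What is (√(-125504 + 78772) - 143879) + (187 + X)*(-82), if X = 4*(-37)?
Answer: -147077 + 2*I*√11683 ≈ -1.4708e+5 + 216.18*I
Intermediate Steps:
X = -148
(√(-125504 + 78772) - 143879) + (187 + X)*(-82) = (√(-125504 + 78772) - 143879) + (187 - 148)*(-82) = (√(-46732) - 143879) + 39*(-82) = (2*I*√11683 - 143879) - 3198 = (-143879 + 2*I*√11683) - 3198 = -147077 + 2*I*√11683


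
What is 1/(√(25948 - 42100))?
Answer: -I*√4038/8076 ≈ -0.0078684*I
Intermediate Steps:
1/(√(25948 - 42100)) = 1/(√(-16152)) = 1/(2*I*√4038) = -I*√4038/8076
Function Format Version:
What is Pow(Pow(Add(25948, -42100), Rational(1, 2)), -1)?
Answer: Mul(Rational(-1, 8076), I, Pow(4038, Rational(1, 2))) ≈ Mul(-0.0078684, I)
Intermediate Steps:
Pow(Pow(Add(25948, -42100), Rational(1, 2)), -1) = Pow(Pow(-16152, Rational(1, 2)), -1) = Pow(Mul(2, I, Pow(4038, Rational(1, 2))), -1) = Mul(Rational(-1, 8076), I, Pow(4038, Rational(1, 2)))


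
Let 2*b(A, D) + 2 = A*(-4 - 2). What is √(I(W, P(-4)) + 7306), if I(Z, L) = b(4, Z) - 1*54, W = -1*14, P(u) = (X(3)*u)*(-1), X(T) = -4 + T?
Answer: √7239 ≈ 85.082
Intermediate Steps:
P(u) = u (P(u) = ((-4 + 3)*u)*(-1) = -u*(-1) = u)
b(A, D) = -1 - 3*A (b(A, D) = -1 + (A*(-4 - 2))/2 = -1 + (A*(-6))/2 = -1 + (-6*A)/2 = -1 - 3*A)
W = -14
I(Z, L) = -67 (I(Z, L) = (-1 - 3*4) - 1*54 = (-1 - 12) - 54 = -13 - 54 = -67)
√(I(W, P(-4)) + 7306) = √(-67 + 7306) = √7239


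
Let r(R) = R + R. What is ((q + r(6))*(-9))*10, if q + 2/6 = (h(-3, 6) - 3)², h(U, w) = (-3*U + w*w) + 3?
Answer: -183300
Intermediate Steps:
r(R) = 2*R
h(U, w) = 3 + w² - 3*U (h(U, w) = (-3*U + w²) + 3 = (w² - 3*U) + 3 = 3 + w² - 3*U)
q = 6074/3 (q = -⅓ + ((3 + 6² - 3*(-3)) - 3)² = -⅓ + ((3 + 36 + 9) - 3)² = -⅓ + (48 - 3)² = -⅓ + 45² = -⅓ + 2025 = 6074/3 ≈ 2024.7)
((q + r(6))*(-9))*10 = ((6074/3 + 2*6)*(-9))*10 = ((6074/3 + 12)*(-9))*10 = ((6110/3)*(-9))*10 = -18330*10 = -183300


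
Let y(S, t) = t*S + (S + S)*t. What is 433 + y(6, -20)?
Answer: 73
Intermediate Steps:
y(S, t) = 3*S*t (y(S, t) = S*t + (2*S)*t = S*t + 2*S*t = 3*S*t)
433 + y(6, -20) = 433 + 3*6*(-20) = 433 - 360 = 73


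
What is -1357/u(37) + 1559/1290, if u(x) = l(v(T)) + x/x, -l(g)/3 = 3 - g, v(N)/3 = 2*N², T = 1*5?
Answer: -265363/142545 ≈ -1.8616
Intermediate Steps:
T = 5
v(N) = 6*N² (v(N) = 3*(2*N²) = 6*N²)
l(g) = -9 + 3*g (l(g) = -3*(3 - g) = -9 + 3*g)
u(x) = 442 (u(x) = (-9 + 3*(6*5²)) + x/x = (-9 + 3*(6*25)) + 1 = (-9 + 3*150) + 1 = (-9 + 450) + 1 = 441 + 1 = 442)
-1357/u(37) + 1559/1290 = -1357/442 + 1559/1290 = -265363/142545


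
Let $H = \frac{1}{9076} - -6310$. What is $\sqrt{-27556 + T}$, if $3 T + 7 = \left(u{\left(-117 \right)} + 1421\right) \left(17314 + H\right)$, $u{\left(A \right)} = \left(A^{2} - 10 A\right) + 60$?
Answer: $\frac{5 \sqrt{238430989444434}}{6807} \approx 11342.0$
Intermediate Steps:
$u{\left(A \right)} = 60 + A^{2} - 10 A$
$H = \frac{57269561}{9076}$ ($H = \frac{1}{9076} + 6310 = \frac{57269561}{9076} \approx 6310.0$)
$T = \frac{875870655242}{6807}$ ($T = - \frac{7}{3} + \frac{\left(\left(60 + \left(-117\right)^{2} - -1170\right) + 1421\right) \left(17314 + \frac{57269561}{9076}\right)}{3} = - \frac{7}{3} + \frac{\left(\left(60 + 13689 + 1170\right) + 1421\right) \frac{214411425}{9076}}{3} = - \frac{7}{3} + \frac{\left(14919 + 1421\right) \frac{214411425}{9076}}{3} = - \frac{7}{3} + \frac{16340 \cdot \frac{214411425}{9076}}{3} = - \frac{7}{3} + \frac{1}{3} \cdot \frac{875870671125}{2269} = - \frac{7}{3} + \frac{291956890375}{2269} = \frac{875870655242}{6807} \approx 1.2867 \cdot 10^{8}$)
$\sqrt{-27556 + T} = \sqrt{-27556 + \frac{875870655242}{6807}} = \sqrt{\frac{875683081550}{6807}} = \frac{5 \sqrt{238430989444434}}{6807}$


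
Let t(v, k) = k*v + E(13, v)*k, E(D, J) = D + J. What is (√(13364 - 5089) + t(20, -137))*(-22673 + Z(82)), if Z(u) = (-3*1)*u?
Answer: 166414859 - 114595*√331 ≈ 1.6433e+8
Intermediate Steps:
Z(u) = -3*u
t(v, k) = k*v + k*(13 + v) (t(v, k) = k*v + (13 + v)*k = k*v + k*(13 + v))
(√(13364 - 5089) + t(20, -137))*(-22673 + Z(82)) = (√(13364 - 5089) - 137*(13 + 2*20))*(-22673 - 3*82) = (√8275 - 137*(13 + 40))*(-22673 - 246) = (5*√331 - 137*53)*(-22919) = (5*√331 - 7261)*(-22919) = (-7261 + 5*√331)*(-22919) = 166414859 - 114595*√331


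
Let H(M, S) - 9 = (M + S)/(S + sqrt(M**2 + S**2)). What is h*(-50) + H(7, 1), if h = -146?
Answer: 358133/49 + 40*sqrt(2)/49 ≈ 7310.0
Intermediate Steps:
H(M, S) = 9 + (M + S)/(S + sqrt(M**2 + S**2))
h*(-50) + H(7, 1) = -146*(-50) + (7 + 9*sqrt(7**2 + 1**2) + 10*1)/(1 + sqrt(7**2 + 1**2)) = 7300 + (7 + 9*sqrt(49 + 1) + 10)/(1 + sqrt(49 + 1)) = 7300 + (7 + 9*sqrt(50) + 10)/(1 + sqrt(50)) = 7300 + (7 + 9*(5*sqrt(2)) + 10)/(1 + 5*sqrt(2)) = 7300 + (7 + 45*sqrt(2) + 10)/(1 + 5*sqrt(2)) = 7300 + (17 + 45*sqrt(2))/(1 + 5*sqrt(2))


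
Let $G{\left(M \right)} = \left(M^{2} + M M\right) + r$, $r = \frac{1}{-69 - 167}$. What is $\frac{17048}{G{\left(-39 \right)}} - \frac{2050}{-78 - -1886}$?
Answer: $\frac{2901229737}{648991544} \approx 4.4704$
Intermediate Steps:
$r = - \frac{1}{236}$ ($r = \frac{1}{-236} = - \frac{1}{236} \approx -0.0042373$)
$G{\left(M \right)} = - \frac{1}{236} + 2 M^{2}$ ($G{\left(M \right)} = \left(M^{2} + M M\right) - \frac{1}{236} = \left(M^{2} + M^{2}\right) - \frac{1}{236} = 2 M^{2} - \frac{1}{236} = - \frac{1}{236} + 2 M^{2}$)
$\frac{17048}{G{\left(-39 \right)}} - \frac{2050}{-78 - -1886} = \frac{17048}{- \frac{1}{236} + 2 \left(-39\right)^{2}} - \frac{2050}{-78 - -1886} = \frac{17048}{- \frac{1}{236} + 2 \cdot 1521} - \frac{2050}{-78 + 1886} = \frac{17048}{- \frac{1}{236} + 3042} - \frac{2050}{1808} = \frac{17048}{\frac{717911}{236}} - \frac{1025}{904} = 17048 \cdot \frac{236}{717911} - \frac{1025}{904} = \frac{4023328}{717911} - \frac{1025}{904} = \frac{2901229737}{648991544}$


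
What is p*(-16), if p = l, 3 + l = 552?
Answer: -8784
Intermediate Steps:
l = 549 (l = -3 + 552 = 549)
p = 549
p*(-16) = 549*(-16) = -8784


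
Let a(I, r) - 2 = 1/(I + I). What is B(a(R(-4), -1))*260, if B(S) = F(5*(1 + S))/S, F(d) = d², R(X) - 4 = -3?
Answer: 31850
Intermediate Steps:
R(X) = 1 (R(X) = 4 - 3 = 1)
a(I, r) = 2 + 1/(2*I) (a(I, r) = 2 + 1/(I + I) = 2 + 1/(2*I))
B(S) = (5 + 5*S)²/S (B(S) = (5*(1 + S))²/S = (5 + 5*S)²/S)
B(a(R(-4), -1))*260 = (25*(1 + (2 + (½)/1))²/(2 + (½)/1))*260 = (25*(1 + (2 + (½)*1))²/(2 + (½)*1))*260 = (25*(1 + (2 + ½))²/(2 + ½))*260 = (25*(1 + 5/2)²/(5/2))*260 = (25*(⅖)*(7/2)²)*260 = (25*(⅖)*(49/4))*260 = (245/2)*260 = 31850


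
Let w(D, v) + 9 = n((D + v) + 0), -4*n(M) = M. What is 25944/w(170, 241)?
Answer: -34592/149 ≈ -232.16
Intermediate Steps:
n(M) = -M/4
w(D, v) = -9 - D/4 - v/4 (w(D, v) = -9 - ((D + v) + 0)/4 = -9 - (D + v)/4 = -9 + (-D/4 - v/4) = -9 - D/4 - v/4)
25944/w(170, 241) = 25944/(-9 - ¼*170 - ¼*241) = 25944/(-9 - 85/2 - 241/4) = 25944/(-447/4) = 25944*(-4/447) = -34592/149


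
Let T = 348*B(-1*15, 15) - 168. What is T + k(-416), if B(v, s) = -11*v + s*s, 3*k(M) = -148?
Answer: 406508/3 ≈ 1.3550e+5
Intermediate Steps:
k(M) = -148/3 (k(M) = (⅓)*(-148) = -148/3)
B(v, s) = s² - 11*v (B(v, s) = -11*v + s² = s² - 11*v)
T = 135552 (T = 348*(15² - (-11)*15) - 168 = 348*(225 - 11*(-15)) - 168 = 348*(225 + 165) - 168 = 348*390 - 168 = 135720 - 168 = 135552)
T + k(-416) = 135552 - 148/3 = 406508/3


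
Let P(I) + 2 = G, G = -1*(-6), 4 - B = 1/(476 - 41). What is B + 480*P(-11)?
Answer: 836939/435 ≈ 1924.0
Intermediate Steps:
B = 1739/435 (B = 4 - 1/(476 - 41) = 4 - 1/435 = 1739/435 ≈ 3.9977)
G = 6
P(I) = 4 (P(I) = -2 + 6 = 4)
B + 480*P(-11) = 1739/435 + 480*4 = 1739/435 + 1920 = 836939/435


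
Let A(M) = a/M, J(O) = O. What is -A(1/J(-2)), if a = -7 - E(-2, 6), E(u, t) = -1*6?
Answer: -2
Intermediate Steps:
E(u, t) = -6
a = -1 (a = -7 - 1*(-6) = -7 + 6 = -1)
A(M) = -1/M
-A(1/J(-2)) = -(-1)/(1/(-2)) = -(-1)/(-1/2) = -(-1)*(-2) = -1*2 = -2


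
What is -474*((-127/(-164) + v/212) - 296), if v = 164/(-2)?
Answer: 608962731/4346 ≈ 1.4012e+5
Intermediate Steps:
v = -82 (v = 164*(-½) = -82)
-474*((-127/(-164) + v/212) - 296) = -474*((-127/(-164) - 82/212) - 296) = -474*((-127*(-1/164) - 82*1/212) - 296) = -474*((127/164 - 41/106) - 296) = -474*(3369/8692 - 296) = -474*(-2569463/8692) = 608962731/4346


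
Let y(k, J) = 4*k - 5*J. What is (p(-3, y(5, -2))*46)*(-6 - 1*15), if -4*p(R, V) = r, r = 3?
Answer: 1449/2 ≈ 724.50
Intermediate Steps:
y(k, J) = -5*J + 4*k
p(R, V) = -3/4 (p(R, V) = -1/4*3 = -3/4)
(p(-3, y(5, -2))*46)*(-6 - 1*15) = (-3/4*46)*(-6 - 1*15) = -69*(-6 - 15)/2 = -69/2*(-21) = 1449/2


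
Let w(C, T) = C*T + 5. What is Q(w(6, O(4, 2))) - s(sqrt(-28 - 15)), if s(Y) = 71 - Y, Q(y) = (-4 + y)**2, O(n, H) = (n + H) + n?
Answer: 3650 + I*sqrt(43) ≈ 3650.0 + 6.5574*I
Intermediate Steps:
O(n, H) = H + 2*n (O(n, H) = (H + n) + n = H + 2*n)
w(C, T) = 5 + C*T
Q(w(6, O(4, 2))) - s(sqrt(-28 - 15)) = (-4 + (5 + 6*(2 + 2*4)))**2 - (71 - sqrt(-28 - 15)) = (-4 + (5 + 6*(2 + 8)))**2 - (71 - sqrt(-43)) = (-4 + (5 + 6*10))**2 - (71 - I*sqrt(43)) = (-4 + (5 + 60))**2 - (71 - I*sqrt(43)) = (-4 + 65)**2 + (-71 + I*sqrt(43)) = 61**2 + (-71 + I*sqrt(43)) = 3721 + (-71 + I*sqrt(43)) = 3650 + I*sqrt(43)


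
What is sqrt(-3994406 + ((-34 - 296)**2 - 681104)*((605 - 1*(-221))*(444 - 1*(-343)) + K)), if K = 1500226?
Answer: I*sqrt(1230407389158) ≈ 1.1092e+6*I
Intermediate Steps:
sqrt(-3994406 + ((-34 - 296)**2 - 681104)*((605 - 1*(-221))*(444 - 1*(-343)) + K)) = sqrt(-3994406 + ((-34 - 296)**2 - 681104)*((605 - 1*(-221))*(444 - 1*(-343)) + 1500226)) = sqrt(-3994406 + ((-330)**2 - 681104)*((605 + 221)*(444 + 343) + 1500226)) = sqrt(-3994406 + (108900 - 681104)*(826*787 + 1500226)) = sqrt(-3994406 - 572204*(650062 + 1500226)) = sqrt(-3994406 - 572204*2150288) = sqrt(-3994406 - 1230403394752) = sqrt(-1230407389158) = I*sqrt(1230407389158)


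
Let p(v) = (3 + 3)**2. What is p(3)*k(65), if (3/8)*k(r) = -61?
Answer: -5856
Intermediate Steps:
p(v) = 36 (p(v) = 6**2 = 36)
k(r) = -488/3 (k(r) = (8/3)*(-61) = -488/3)
p(3)*k(65) = 36*(-488/3) = -5856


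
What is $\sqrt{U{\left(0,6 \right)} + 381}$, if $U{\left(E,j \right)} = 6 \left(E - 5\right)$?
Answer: $3 \sqrt{39} \approx 18.735$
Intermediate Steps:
$U{\left(E,j \right)} = -30 + 6 E$ ($U{\left(E,j \right)} = 6 \left(-5 + E\right) = -30 + 6 E$)
$\sqrt{U{\left(0,6 \right)} + 381} = \sqrt{\left(-30 + 6 \cdot 0\right) + 381} = \sqrt{\left(-30 + 0\right) + 381} = \sqrt{-30 + 381} = \sqrt{351} = 3 \sqrt{39}$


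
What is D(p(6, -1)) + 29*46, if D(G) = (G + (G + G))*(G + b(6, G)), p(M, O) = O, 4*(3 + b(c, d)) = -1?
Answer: 5387/4 ≈ 1346.8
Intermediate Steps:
b(c, d) = -13/4 (b(c, d) = -3 + (1/4)*(-1) = -3 - 1/4 = -13/4)
D(G) = 3*G*(-13/4 + G) (D(G) = (G + (G + G))*(G - 13/4) = (G + 2*G)*(-13/4 + G) = (3*G)*(-13/4 + G) = 3*G*(-13/4 + G))
D(p(6, -1)) + 29*46 = (3/4)*(-1)*(-13 + 4*(-1)) + 29*46 = (3/4)*(-1)*(-13 - 4) + 1334 = (3/4)*(-1)*(-17) + 1334 = 51/4 + 1334 = 5387/4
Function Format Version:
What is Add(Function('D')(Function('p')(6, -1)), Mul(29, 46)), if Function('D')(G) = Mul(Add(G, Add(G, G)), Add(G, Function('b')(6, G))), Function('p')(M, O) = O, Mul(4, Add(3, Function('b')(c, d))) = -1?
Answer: Rational(5387, 4) ≈ 1346.8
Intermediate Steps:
Function('b')(c, d) = Rational(-13, 4) (Function('b')(c, d) = Add(-3, Mul(Rational(1, 4), -1)) = Add(-3, Rational(-1, 4)) = Rational(-13, 4))
Function('D')(G) = Mul(3, G, Add(Rational(-13, 4), G)) (Function('D')(G) = Mul(Add(G, Add(G, G)), Add(G, Rational(-13, 4))) = Mul(Add(G, Mul(2, G)), Add(Rational(-13, 4), G)) = Mul(Mul(3, G), Add(Rational(-13, 4), G)) = Mul(3, G, Add(Rational(-13, 4), G)))
Add(Function('D')(Function('p')(6, -1)), Mul(29, 46)) = Add(Mul(Rational(3, 4), -1, Add(-13, Mul(4, -1))), Mul(29, 46)) = Add(Mul(Rational(3, 4), -1, Add(-13, -4)), 1334) = Add(Mul(Rational(3, 4), -1, -17), 1334) = Add(Rational(51, 4), 1334) = Rational(5387, 4)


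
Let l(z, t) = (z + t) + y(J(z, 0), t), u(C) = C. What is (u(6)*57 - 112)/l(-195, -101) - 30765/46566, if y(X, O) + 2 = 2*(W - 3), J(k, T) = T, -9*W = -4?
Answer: -15026545/10586004 ≈ -1.4195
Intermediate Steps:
W = 4/9 (W = -1/9*(-4) = 4/9 ≈ 0.44444)
y(X, O) = -64/9 (y(X, O) = -2 + 2*(4/9 - 3) = -2 + 2*(-23/9) = -2 - 46/9 = -64/9)
l(z, t) = -64/9 + t + z (l(z, t) = (z + t) - 64/9 = (t + z) - 64/9 = -64/9 + t + z)
(u(6)*57 - 112)/l(-195, -101) - 30765/46566 = (6*57 - 112)/(-64/9 - 101 - 195) - 30765/46566 = (342 - 112)/(-2728/9) - 30765*1/46566 = 230*(-9/2728) - 10255/15522 = -1035/1364 - 10255/15522 = -15026545/10586004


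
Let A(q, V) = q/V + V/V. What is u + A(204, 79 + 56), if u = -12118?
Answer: -545197/45 ≈ -12115.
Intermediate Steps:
A(q, V) = 1 + q/V (A(q, V) = q/V + 1 = 1 + q/V)
u + A(204, 79 + 56) = -12118 + ((79 + 56) + 204)/(79 + 56) = -12118 + (135 + 204)/135 = -12118 + (1/135)*339 = -12118 + 113/45 = -545197/45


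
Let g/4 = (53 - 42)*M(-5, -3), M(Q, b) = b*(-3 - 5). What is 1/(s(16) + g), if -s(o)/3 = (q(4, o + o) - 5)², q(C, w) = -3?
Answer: 1/864 ≈ 0.0011574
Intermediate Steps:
M(Q, b) = -8*b (M(Q, b) = b*(-8) = -8*b)
s(o) = -192 (s(o) = -3*(-3 - 5)² = -3*(-8)² = -3*64 = -192)
g = 1056 (g = 4*((53 - 42)*(-8*(-3))) = 4*(11*24) = 4*264 = 1056)
1/(s(16) + g) = 1/(-192 + 1056) = 1/864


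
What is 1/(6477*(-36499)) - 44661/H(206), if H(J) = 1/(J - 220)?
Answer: 147812560996841/236404023 ≈ 6.2525e+5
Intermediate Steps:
H(J) = 1/(-220 + J)
1/(6477*(-36499)) - 44661/H(206) = 1/(6477*(-36499)) - 44661/(1/(-220 + 206)) = (1/6477)*(-1/36499) - 44661/(1/(-14)) = -1/236404023 - 44661/(-1/14) = -1/236404023 - 44661*(-14) = -1/236404023 + 625254 = 147812560996841/236404023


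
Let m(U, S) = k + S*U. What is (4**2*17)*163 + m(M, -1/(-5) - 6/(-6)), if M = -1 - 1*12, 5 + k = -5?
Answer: 221552/5 ≈ 44310.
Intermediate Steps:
k = -10 (k = -5 - 5 = -10)
M = -13 (M = -1 - 12 = -13)
m(U, S) = -10 + S*U
(4**2*17)*163 + m(M, -1/(-5) - 6/(-6)) = (4**2*17)*163 + (-10 + (-1/(-5) - 6/(-6))*(-13)) = (16*17)*163 + (-10 + (-1*(-1/5) - 6*(-1/6))*(-13)) = 272*163 + (-10 + (1/5 + 1)*(-13)) = 44336 + (-10 + (6/5)*(-13)) = 44336 + (-10 - 78/5) = 44336 - 128/5 = 221552/5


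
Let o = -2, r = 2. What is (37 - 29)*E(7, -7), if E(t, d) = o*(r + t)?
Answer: -144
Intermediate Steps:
E(t, d) = -4 - 2*t (E(t, d) = -2*(2 + t) = -4 - 2*t)
(37 - 29)*E(7, -7) = (37 - 29)*(-4 - 2*7) = 8*(-4 - 14) = 8*(-18) = -144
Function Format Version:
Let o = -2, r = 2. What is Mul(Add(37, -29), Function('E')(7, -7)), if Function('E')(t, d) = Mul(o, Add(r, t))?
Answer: -144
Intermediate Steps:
Function('E')(t, d) = Add(-4, Mul(-2, t)) (Function('E')(t, d) = Mul(-2, Add(2, t)) = Add(-4, Mul(-2, t)))
Mul(Add(37, -29), Function('E')(7, -7)) = Mul(Add(37, -29), Add(-4, Mul(-2, 7))) = Mul(8, Add(-4, -14)) = Mul(8, -18) = -144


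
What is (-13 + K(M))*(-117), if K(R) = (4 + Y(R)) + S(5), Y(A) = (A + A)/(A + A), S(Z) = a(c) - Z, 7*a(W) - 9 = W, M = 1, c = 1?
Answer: 9477/7 ≈ 1353.9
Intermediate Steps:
a(W) = 9/7 + W/7
S(Z) = 10/7 - Z (S(Z) = (9/7 + (1/7)*1) - Z = (9/7 + 1/7) - Z = 10/7 - Z)
Y(A) = 1 (Y(A) = (2*A)/((2*A)) = (2*A)*(1/(2*A)) = 1)
K(R) = 10/7 (K(R) = (4 + 1) + (10/7 - 1*5) = 5 + (10/7 - 5) = 5 - 25/7 = 10/7)
(-13 + K(M))*(-117) = (-13 + 10/7)*(-117) = -81/7*(-117) = 9477/7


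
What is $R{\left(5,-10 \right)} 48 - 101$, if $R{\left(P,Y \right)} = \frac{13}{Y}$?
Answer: $- \frac{817}{5} \approx -163.4$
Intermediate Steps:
$R{\left(5,-10 \right)} 48 - 101 = \frac{13}{-10} \cdot 48 - 101 = 13 \left(- \frac{1}{10}\right) 48 - 101 = \left(- \frac{13}{10}\right) 48 - 101 = - \frac{312}{5} - 101 = - \frac{817}{5}$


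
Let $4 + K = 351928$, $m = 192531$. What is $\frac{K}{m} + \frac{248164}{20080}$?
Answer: $\frac{4570491417}{322168540} \approx 14.187$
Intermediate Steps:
$K = 351924$ ($K = -4 + 351928 = 351924$)
$\frac{K}{m} + \frac{248164}{20080} = \frac{351924}{192531} + \frac{248164}{20080} = 351924 \cdot \frac{1}{192531} + 248164 \cdot \frac{1}{20080} = \frac{117308}{64177} + \frac{62041}{5020} = \frac{4570491417}{322168540}$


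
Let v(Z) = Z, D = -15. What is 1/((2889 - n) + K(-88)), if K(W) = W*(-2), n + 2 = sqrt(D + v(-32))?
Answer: 3067/9406536 + I*sqrt(47)/9406536 ≈ 0.00032605 + 7.2882e-7*I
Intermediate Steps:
n = -2 + I*sqrt(47) (n = -2 + sqrt(-15 - 32) = -2 + sqrt(-47) = -2 + I*sqrt(47) ≈ -2.0 + 6.8557*I)
K(W) = -2*W
1/((2889 - n) + K(-88)) = 1/((2889 - (-2 + I*sqrt(47))) - 2*(-88)) = 1/((2889 + (2 - I*sqrt(47))) + 176) = 1/((2891 - I*sqrt(47)) + 176) = 1/(3067 - I*sqrt(47))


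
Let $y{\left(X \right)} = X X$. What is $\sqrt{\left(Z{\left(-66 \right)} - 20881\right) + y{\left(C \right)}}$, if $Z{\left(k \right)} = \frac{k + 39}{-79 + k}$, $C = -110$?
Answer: $\frac{i \sqrt{184616610}}{145} \approx 93.706 i$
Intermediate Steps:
$Z{\left(k \right)} = \frac{39 + k}{-79 + k}$
$y{\left(X \right)} = X^{2}$
$\sqrt{\left(Z{\left(-66 \right)} - 20881\right) + y{\left(C \right)}} = \sqrt{\left(\frac{39 - 66}{-79 - 66} - 20881\right) + \left(-110\right)^{2}} = \sqrt{\left(\frac{1}{-145} \left(-27\right) - 20881\right) + 12100} = \sqrt{\left(\left(- \frac{1}{145}\right) \left(-27\right) - 20881\right) + 12100} = \sqrt{\left(\frac{27}{145} - 20881\right) + 12100} = \sqrt{- \frac{3027718}{145} + 12100} = \sqrt{- \frac{1273218}{145}} = \frac{i \sqrt{184616610}}{145}$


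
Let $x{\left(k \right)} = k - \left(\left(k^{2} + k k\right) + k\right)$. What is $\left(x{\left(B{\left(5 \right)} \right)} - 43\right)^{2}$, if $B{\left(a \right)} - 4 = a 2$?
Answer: $189225$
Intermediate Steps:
$B{\left(a \right)} = 4 + 2 a$ ($B{\left(a \right)} = 4 + a 2 = 4 + 2 a$)
$x{\left(k \right)} = - 2 k^{2}$ ($x{\left(k \right)} = k - \left(\left(k^{2} + k^{2}\right) + k\right) = k - \left(2 k^{2} + k\right) = k - \left(k + 2 k^{2}\right) = - 2 k^{2}$)
$\left(x{\left(B{\left(5 \right)} \right)} - 43\right)^{2} = \left(- 2 \left(4 + 2 \cdot 5\right)^{2} - 43\right)^{2} = \left(- 2 \left(4 + 10\right)^{2} - 43\right)^{2} = \left(- 2 \cdot 14^{2} - 43\right)^{2} = \left(\left(-2\right) 196 - 43\right)^{2} = \left(-392 - 43\right)^{2} = \left(-435\right)^{2} = 189225$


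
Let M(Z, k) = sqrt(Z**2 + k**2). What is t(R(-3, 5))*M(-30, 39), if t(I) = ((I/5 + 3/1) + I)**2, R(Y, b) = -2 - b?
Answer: 2187*sqrt(269)/25 ≈ 1434.8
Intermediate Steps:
t(I) = (3 + 6*I/5)**2 (t(I) = ((I*(1/5) + 3*1) + I)**2 = ((I/5 + 3) + I)**2 = ((3 + I/5) + I)**2 = (3 + 6*I/5)**2)
t(R(-3, 5))*M(-30, 39) = (9*(5 + 2*(-2 - 1*5))**2/25)*sqrt((-30)**2 + 39**2) = (9*(5 + 2*(-2 - 5))**2/25)*sqrt(900 + 1521) = (9*(5 + 2*(-7))**2/25)*sqrt(2421) = (9*(5 - 14)**2/25)*(3*sqrt(269)) = ((9/25)*(-9)**2)*(3*sqrt(269)) = ((9/25)*81)*(3*sqrt(269)) = 729*(3*sqrt(269))/25 = 2187*sqrt(269)/25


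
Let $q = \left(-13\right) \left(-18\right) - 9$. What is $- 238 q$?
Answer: $-53550$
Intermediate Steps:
$q = 225$ ($q = 234 - 9 = 225$)
$- 238 q = \left(-238\right) 225 = -53550$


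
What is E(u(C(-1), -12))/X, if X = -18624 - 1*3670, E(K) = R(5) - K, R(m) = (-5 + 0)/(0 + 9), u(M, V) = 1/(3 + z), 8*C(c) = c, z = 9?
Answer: 23/802584 ≈ 2.8657e-5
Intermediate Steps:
C(c) = c/8
u(M, V) = 1/12 (u(M, V) = 1/(3 + 9) = 1/12)
R(m) = -5/9
E(K) = -5/9 - K
X = -22294 (X = -18624 - 3670 = -22294)
E(u(C(-1), -12))/X = (-5/9 - 1*1/12)/(-22294) = (-5/9 - 1/12)*(-1/22294) = -23/36*(-1/22294) = 23/802584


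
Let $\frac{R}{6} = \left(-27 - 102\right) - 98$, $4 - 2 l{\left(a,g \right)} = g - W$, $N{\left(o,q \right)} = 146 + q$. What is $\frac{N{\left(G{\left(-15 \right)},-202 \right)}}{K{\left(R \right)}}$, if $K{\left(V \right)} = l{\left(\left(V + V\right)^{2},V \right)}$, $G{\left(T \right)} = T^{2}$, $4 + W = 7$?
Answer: $- \frac{112}{1369} \approx -0.081812$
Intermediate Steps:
$W = 3$ ($W = -4 + 7 = 3$)
$l{\left(a,g \right)} = \frac{7}{2} - \frac{g}{2}$ ($l{\left(a,g \right)} = 2 - \frac{g - 3}{2} = 2 - \frac{-3 + g}{2} = 2 - \left(- \frac{3}{2} + \frac{g}{2}\right) = \frac{7}{2} - \frac{g}{2}$)
$R = -1362$ ($R = 6 \left(\left(-27 - 102\right) - 98\right) = 6 \left(-129 - 98\right) = 6 \left(-227\right) = -1362$)
$K{\left(V \right)} = \frac{7}{2} - \frac{V}{2}$
$\frac{N{\left(G{\left(-15 \right)},-202 \right)}}{K{\left(R \right)}} = \frac{146 - 202}{\frac{7}{2} - -681} = - \frac{56}{\frac{7}{2} + 681} = - \frac{56}{\frac{1369}{2}} = \left(-56\right) \frac{2}{1369} = - \frac{112}{1369}$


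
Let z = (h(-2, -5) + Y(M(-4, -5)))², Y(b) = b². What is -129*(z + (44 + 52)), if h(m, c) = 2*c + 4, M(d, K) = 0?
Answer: -17028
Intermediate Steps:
h(m, c) = 4 + 2*c
z = 36 (z = ((4 + 2*(-5)) + 0²)² = ((4 - 10) + 0)² = (-6 + 0)² = (-6)² = 36)
-129*(z + (44 + 52)) = -129*(36 + (44 + 52)) = -129*(36 + 96) = -129*132 = -17028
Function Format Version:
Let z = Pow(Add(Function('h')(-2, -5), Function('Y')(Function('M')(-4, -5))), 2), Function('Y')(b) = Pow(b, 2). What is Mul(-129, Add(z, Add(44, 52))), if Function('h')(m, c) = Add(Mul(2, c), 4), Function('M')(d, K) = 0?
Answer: -17028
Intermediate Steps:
Function('h')(m, c) = Add(4, Mul(2, c))
z = 36 (z = Pow(Add(Add(4, Mul(2, -5)), Pow(0, 2)), 2) = Pow(Add(Add(4, -10), 0), 2) = Pow(Add(-6, 0), 2) = Pow(-6, 2) = 36)
Mul(-129, Add(z, Add(44, 52))) = Mul(-129, Add(36, Add(44, 52))) = Mul(-129, Add(36, 96)) = Mul(-129, 132) = -17028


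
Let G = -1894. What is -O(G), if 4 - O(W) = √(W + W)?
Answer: -4 + 2*I*√947 ≈ -4.0 + 61.547*I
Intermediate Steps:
O(W) = 4 - √2*√W (O(W) = 4 - √(W + W) = 4 - √(2*W) = 4 - √2*√W)
-O(G) = -(4 - √2*√(-1894)) = -(4 - √2*I*√1894) = -(4 - 2*I*√947) = -4 + 2*I*√947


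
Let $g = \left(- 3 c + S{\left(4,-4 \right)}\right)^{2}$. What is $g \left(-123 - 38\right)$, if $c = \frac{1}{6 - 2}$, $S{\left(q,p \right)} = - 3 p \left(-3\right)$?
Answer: $- \frac{3479049}{16} \approx -2.1744 \cdot 10^{5}$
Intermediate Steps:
$S{\left(q,p \right)} = 9 p$
$c = \frac{1}{4} \approx 0.25$
$g = \frac{21609}{16}$ ($g = \left(\left(-3\right) \frac{1}{4} + 9 \left(-4\right)\right)^{2} = \left(- \frac{3}{4} - 36\right)^{2} = \left(- \frac{147}{4}\right)^{2} = \frac{21609}{16} \approx 1350.6$)
$g \left(-123 - 38\right) = \frac{21609 \left(-123 - 38\right)}{16} = \frac{21609}{16} \left(-161\right) = - \frac{3479049}{16}$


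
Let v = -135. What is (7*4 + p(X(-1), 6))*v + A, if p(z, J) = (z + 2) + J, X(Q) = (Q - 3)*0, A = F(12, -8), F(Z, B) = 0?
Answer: -4860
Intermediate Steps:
A = 0
X(Q) = 0 (X(Q) = (-3 + Q)*0 = 0)
p(z, J) = 2 + J + z (p(z, J) = (2 + z) + J = 2 + J + z)
(7*4 + p(X(-1), 6))*v + A = (7*4 + (2 + 6 + 0))*(-135) + 0 = (28 + 8)*(-135) + 0 = 36*(-135) + 0 = -4860 + 0 = -4860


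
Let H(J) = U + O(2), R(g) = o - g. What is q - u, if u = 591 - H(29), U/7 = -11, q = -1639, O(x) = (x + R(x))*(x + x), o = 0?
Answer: -2307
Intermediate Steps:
R(g) = -g (R(g) = 0 - g = -g)
O(x) = 0 (O(x) = (x - x)*(x + x) = 0*(2*x) = 0)
U = -77 (U = 7*(-11) = -77)
H(J) = -77 (H(J) = -77 + 0 = -77)
u = 668 (u = 591 - 1*(-77) = 591 + 77 = 668)
q - u = -1639 - 1*668 = -1639 - 668 = -2307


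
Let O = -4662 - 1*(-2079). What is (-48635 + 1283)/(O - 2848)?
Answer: 47352/5431 ≈ 8.7188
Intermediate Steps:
O = -2583 (O = -4662 + 2079 = -2583)
(-48635 + 1283)/(O - 2848) = (-48635 + 1283)/(-2583 - 2848) = -47352/(-5431) = -47352*(-1/5431) = 47352/5431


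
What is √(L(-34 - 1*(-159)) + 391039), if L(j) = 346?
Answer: √391385 ≈ 625.61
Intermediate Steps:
√(L(-34 - 1*(-159)) + 391039) = √(346 + 391039) = √391385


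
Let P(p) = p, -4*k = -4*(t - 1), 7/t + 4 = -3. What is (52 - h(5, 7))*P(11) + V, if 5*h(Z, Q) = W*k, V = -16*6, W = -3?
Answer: 2314/5 ≈ 462.80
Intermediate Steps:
t = -1 (t = 7/(-4 - 3) = 7/(-7) = 7*(-1/7) = -1)
k = -2 (k = -(-1)*(-1 - 1) = -(-1)*(-2) = -1/4*8 = -2)
V = -96
h(Z, Q) = 6/5 (h(Z, Q) = (-3*(-2))/5 = (1/5)*6 = 6/5)
(52 - h(5, 7))*P(11) + V = (52 - 1*6/5)*11 - 96 = (52 - 6/5)*11 - 96 = (254/5)*11 - 96 = 2794/5 - 96 = 2314/5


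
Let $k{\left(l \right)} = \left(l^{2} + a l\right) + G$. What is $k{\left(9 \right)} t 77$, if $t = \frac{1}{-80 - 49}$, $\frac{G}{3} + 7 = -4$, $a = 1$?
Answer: $- \frac{1463}{43} \approx -34.023$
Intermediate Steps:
$G = -33$ ($G = -21 + 3 \left(-4\right) = -21 - 12 = -33$)
$k{\left(l \right)} = -33 + l + l^{2}$ ($k{\left(l \right)} = \left(l^{2} + 1 l\right) - 33 = \left(l^{2} + l\right) - 33 = \left(l + l^{2}\right) - 33 = -33 + l + l^{2}$)
$t = - \frac{1}{129}$ ($t = \frac{1}{-129} = - \frac{1}{129} \approx -0.0077519$)
$k{\left(9 \right)} t 77 = \left(-33 + 9 + 9^{2}\right) \left(- \frac{1}{129}\right) 77 = \left(-33 + 9 + 81\right) \left(- \frac{1}{129}\right) 77 = 57 \left(- \frac{1}{129}\right) 77 = \left(- \frac{19}{43}\right) 77 = - \frac{1463}{43}$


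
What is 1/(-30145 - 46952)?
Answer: -1/77097 ≈ -1.2971e-5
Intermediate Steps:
1/(-30145 - 46952) = 1/(-77097) = -1/77097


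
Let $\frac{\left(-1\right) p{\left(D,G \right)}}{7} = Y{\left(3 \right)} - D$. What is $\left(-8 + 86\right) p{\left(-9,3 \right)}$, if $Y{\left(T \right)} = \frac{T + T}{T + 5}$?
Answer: $- \frac{10647}{2} \approx -5323.5$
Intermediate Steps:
$Y{\left(T \right)} = \frac{2 T}{5 + T}$
$p{\left(D,G \right)} = - \frac{21}{4} + 7 D$ ($p{\left(D,G \right)} = - 7 \left(2 \cdot 3 \frac{1}{5 + 3} - D\right) = - 7 \left(2 \cdot 3 \cdot \frac{1}{8} - D\right) = - 7 \left(\frac{3}{4} - D\right) = - \frac{21}{4} + 7 D$)
$\left(-8 + 86\right) p{\left(-9,3 \right)} = \left(-8 + 86\right) \left(- \frac{21}{4} + 7 \left(-9\right)\right) = 78 \left(- \frac{21}{4} - 63\right) = 78 \left(- \frac{273}{4}\right) = - \frac{10647}{2}$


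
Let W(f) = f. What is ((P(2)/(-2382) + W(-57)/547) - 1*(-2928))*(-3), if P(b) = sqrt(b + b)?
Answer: -1907456222/217159 ≈ -8783.7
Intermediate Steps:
P(b) = sqrt(2)*sqrt(b) (P(b) = sqrt(2*b) = sqrt(2)*sqrt(b))
((P(2)/(-2382) + W(-57)/547) - 1*(-2928))*(-3) = (((sqrt(2)*sqrt(2))/(-2382) - 57/547) - 1*(-2928))*(-3) = ((2*(-1/2382) - 57*1/547) + 2928)*(-3) = ((-1/1191 - 57/547) + 2928)*(-3) = (-68434/651477 + 2928)*(-3) = (1907456222/651477)*(-3) = -1907456222/217159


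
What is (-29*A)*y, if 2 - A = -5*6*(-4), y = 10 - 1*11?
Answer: -3422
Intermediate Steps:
y = -1 (y = 10 - 11 = -1)
A = -118 (A = 2 - (-5*6)*(-4) = 2 - (-30)*(-4) = 2 - 1*120 = 2 - 120 = -118)
(-29*A)*y = -29*(-118)*(-1) = 3422*(-1) = -3422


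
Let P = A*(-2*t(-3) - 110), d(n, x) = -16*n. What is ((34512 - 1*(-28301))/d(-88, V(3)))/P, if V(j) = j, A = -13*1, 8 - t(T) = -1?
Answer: 62813/2342912 ≈ 0.026810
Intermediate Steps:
t(T) = 9 (t(T) = 8 - 1*(-1) = 8 + 1 = 9)
A = -13
P = 1664 (P = -13*(-2*9 - 110) = -13*(-18 - 110) = -13*(-128) = 1664)
((34512 - 1*(-28301))/d(-88, V(3)))/P = ((34512 - 1*(-28301))/((-16*(-88))))/1664 = ((34512 + 28301)/1408)*(1/1664) = (62813*(1/1408))*(1/1664) = (62813/1408)*(1/1664) = 62813/2342912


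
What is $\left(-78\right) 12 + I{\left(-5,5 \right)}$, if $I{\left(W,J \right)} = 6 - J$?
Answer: $-935$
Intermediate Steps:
$\left(-78\right) 12 + I{\left(-5,5 \right)} = \left(-78\right) 12 + \left(6 - 5\right) = -936 + \left(6 - 5\right) = -936 + 1 = -935$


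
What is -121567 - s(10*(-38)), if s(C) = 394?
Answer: -121961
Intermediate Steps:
-121567 - s(10*(-38)) = -121567 - 1*394 = -121567 - 394 = -121961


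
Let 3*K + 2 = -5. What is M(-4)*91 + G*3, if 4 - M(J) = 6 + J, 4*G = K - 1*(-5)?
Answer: 184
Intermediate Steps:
K = -7/3 (K = -2/3 + (1/3)*(-5) = -2/3 - 5/3 = -7/3 ≈ -2.3333)
G = 2/3 (G = (-7/3 - 1*(-5))/4 = (-7/3 + 5)/4 = (1/4)*(8/3) = 2/3 ≈ 0.66667)
M(J) = -2 - J (M(J) = 4 - (6 + J) = 4 + (-6 - J) = -2 - J)
M(-4)*91 + G*3 = (-2 - 1*(-4))*91 + (2/3)*3 = (-2 + 4)*91 + 2 = 2*91 + 2 = 182 + 2 = 184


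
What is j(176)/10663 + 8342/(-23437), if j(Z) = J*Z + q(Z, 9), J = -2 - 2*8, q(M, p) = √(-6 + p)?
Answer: -163199162/249908731 + √3/10663 ≈ -0.65287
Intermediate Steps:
J = -18 (J = -2 - 16 = -18)
j(Z) = √3 - 18*Z (j(Z) = -18*Z + √(-6 + 9) = -18*Z + √3 = √3 - 18*Z)
j(176)/10663 + 8342/(-23437) = (√3 - 18*176)/10663 + 8342/(-23437) = (√3 - 3168)*(1/10663) + 8342*(-1/23437) = (-3168 + √3)*(1/10663) - 8342/23437 = (-3168/10663 + √3/10663) - 8342/23437 = -163199162/249908731 + √3/10663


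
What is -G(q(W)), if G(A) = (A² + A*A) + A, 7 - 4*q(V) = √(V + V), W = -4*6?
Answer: -15/8 + 8*I*√3 ≈ -1.875 + 13.856*I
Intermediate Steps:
W = -24
q(V) = 7/4 - √2*√V/4 (q(V) = 7/4 - √(V + V)/4 = 7/4 - √2*√V/4)
G(A) = A + 2*A² (G(A) = (A² + A²) + A = 2*A² + A = A + 2*A²)
-G(q(W)) = -(7/4 - √2*√(-24)/4)*(1 + 2*(7/4 - √2*√(-24)/4)) = -(7/4 - √2*2*I*√6/4)*(1 + 2*(7/4 - √2*2*I*√6/4)) = -(7/4 - I*√3)*(1 + 2*(7/4 - I*√3)) = -(7/4 - I*√3)*(1 + (7/2 - 2*I*√3)) = -(7/4 - I*√3)*(9/2 - 2*I*√3)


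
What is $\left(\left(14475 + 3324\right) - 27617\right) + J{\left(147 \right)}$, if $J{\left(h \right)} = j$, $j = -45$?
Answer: $-9863$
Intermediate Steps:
$J{\left(h \right)} = -45$
$\left(\left(14475 + 3324\right) - 27617\right) + J{\left(147 \right)} = \left(\left(14475 + 3324\right) - 27617\right) - 45 = \left(17799 - 27617\right) - 45 = -9818 - 45 = -9863$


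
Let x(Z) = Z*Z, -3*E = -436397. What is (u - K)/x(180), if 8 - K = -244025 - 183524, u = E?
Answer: -423137/48600 ≈ -8.7065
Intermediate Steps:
E = 436397/3 (E = -⅓*(-436397) = 436397/3 ≈ 1.4547e+5)
u = 436397/3 ≈ 1.4547e+5
x(Z) = Z²
K = 427557 (K = 8 - (-244025 - 183524) = 8 - 1*(-427549) = 8 + 427549 = 427557)
(u - K)/x(180) = (436397/3 - 1*427557)/(180²) = (436397/3 - 427557)/32400 = -846274/3*1/32400 = -423137/48600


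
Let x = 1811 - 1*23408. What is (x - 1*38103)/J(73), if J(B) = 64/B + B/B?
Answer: -4358100/137 ≈ -31811.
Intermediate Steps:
x = -21597 (x = 1811 - 23408 = -21597)
J(B) = 1 + 64/B (J(B) = 64/B + 1 = 1 + 64/B)
(x - 1*38103)/J(73) = (-21597 - 1*38103)/(((64 + 73)/73)) = (-21597 - 38103)/(((1/73)*137)) = -59700/137/73 = -59700*73/137 = -4358100/137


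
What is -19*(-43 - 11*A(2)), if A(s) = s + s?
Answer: 1653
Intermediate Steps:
A(s) = 2*s
-19*(-43 - 11*A(2)) = -19*(-43 - 22*2) = -19*(-43 - 11*4) = -19*(-43 - 44) = -19*(-87) = 1653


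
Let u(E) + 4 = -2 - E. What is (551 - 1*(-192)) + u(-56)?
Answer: 793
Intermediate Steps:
u(E) = -6 - E (u(E) = -4 + (-2 - E) = -6 - E)
(551 - 1*(-192)) + u(-56) = (551 - 1*(-192)) + (-6 - 1*(-56)) = (551 + 192) + (-6 + 56) = 743 + 50 = 793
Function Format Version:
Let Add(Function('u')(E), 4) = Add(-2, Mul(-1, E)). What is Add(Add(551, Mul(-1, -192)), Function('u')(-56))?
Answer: 793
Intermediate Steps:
Function('u')(E) = Add(-6, Mul(-1, E)) (Function('u')(E) = Add(-4, Add(-2, Mul(-1, E))) = Add(-6, Mul(-1, E)))
Add(Add(551, Mul(-1, -192)), Function('u')(-56)) = Add(Add(551, Mul(-1, -192)), Add(-6, Mul(-1, -56))) = Add(Add(551, 192), Add(-6, 56)) = Add(743, 50) = 793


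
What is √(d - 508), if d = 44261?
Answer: √43753 ≈ 209.17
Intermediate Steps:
√(d - 508) = √(44261 - 508) = √43753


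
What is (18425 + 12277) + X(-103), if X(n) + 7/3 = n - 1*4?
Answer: 91778/3 ≈ 30593.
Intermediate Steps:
X(n) = -19/3 + n (X(n) = -7/3 + (n - 1*4) = -7/3 + (n - 4) = -7/3 + (-4 + n) = -19/3 + n)
(18425 + 12277) + X(-103) = (18425 + 12277) + (-19/3 - 103) = 30702 - 328/3 = 91778/3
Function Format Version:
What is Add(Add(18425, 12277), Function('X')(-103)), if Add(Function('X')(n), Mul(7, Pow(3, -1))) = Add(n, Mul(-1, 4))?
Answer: Rational(91778, 3) ≈ 30593.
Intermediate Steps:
Function('X')(n) = Add(Rational(-19, 3), n) (Function('X')(n) = Add(Rational(-7, 3), Add(n, Mul(-1, 4))) = Add(Rational(-7, 3), Add(n, -4)) = Add(Rational(-7, 3), Add(-4, n)) = Add(Rational(-19, 3), n))
Add(Add(18425, 12277), Function('X')(-103)) = Add(Add(18425, 12277), Add(Rational(-19, 3), -103)) = Add(30702, Rational(-328, 3)) = Rational(91778, 3)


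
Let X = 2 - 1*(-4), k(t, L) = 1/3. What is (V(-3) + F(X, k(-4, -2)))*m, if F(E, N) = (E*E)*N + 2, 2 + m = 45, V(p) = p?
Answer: 473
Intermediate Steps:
k(t, L) = ⅓ (k(t, L) = 1*(⅓) = ⅓)
m = 43 (m = -2 + 45 = 43)
X = 6 (X = 2 + 4 = 6)
F(E, N) = 2 + N*E² (F(E, N) = E²*N + 2 = N*E² + 2 = 2 + N*E²)
(V(-3) + F(X, k(-4, -2)))*m = (-3 + (2 + (⅓)*6²))*43 = (-3 + (2 + (⅓)*36))*43 = (-3 + (2 + 12))*43 = (-3 + 14)*43 = 11*43 = 473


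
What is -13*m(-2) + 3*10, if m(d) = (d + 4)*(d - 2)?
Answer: 134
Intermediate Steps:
m(d) = (-2 + d)*(4 + d) (m(d) = (4 + d)*(-2 + d) = (-2 + d)*(4 + d))
-13*m(-2) + 3*10 = -13*(-8 + (-2)² + 2*(-2)) + 3*10 = -13*(-8 + 4 - 4) + 30 = -13*(-8) + 30 = 104 + 30 = 134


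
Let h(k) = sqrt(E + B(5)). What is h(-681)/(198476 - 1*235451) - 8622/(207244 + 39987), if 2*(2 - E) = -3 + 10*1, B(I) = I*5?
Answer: -8622/247231 - sqrt(94)/73950 ≈ -0.035005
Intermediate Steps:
B(I) = 5*I
E = -3/2 (E = 2 - (-3 + 10*1)/2 = 2 - (-3 + 10)/2 = 2 - 1/2*7 = 2 - 7/2 = -3/2 ≈ -1.5000)
h(k) = sqrt(94)/2 (h(k) = sqrt(-3/2 + 5*5) = sqrt(-3/2 + 25) = sqrt(47/2) = sqrt(94)/2)
h(-681)/(198476 - 1*235451) - 8622/(207244 + 39987) = (sqrt(94)/2)/(198476 - 1*235451) - 8622/(207244 + 39987) = (sqrt(94)/2)/(198476 - 235451) - 8622/247231 = (sqrt(94)/2)/(-36975) - 8622*1/247231 = (sqrt(94)/2)*(-1/36975) - 8622/247231 = -sqrt(94)/73950 - 8622/247231 = -8622/247231 - sqrt(94)/73950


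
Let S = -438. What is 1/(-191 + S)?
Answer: -1/629 ≈ -0.0015898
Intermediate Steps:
1/(-191 + S) = 1/(-191 - 438) = 1/(-629) = -1/629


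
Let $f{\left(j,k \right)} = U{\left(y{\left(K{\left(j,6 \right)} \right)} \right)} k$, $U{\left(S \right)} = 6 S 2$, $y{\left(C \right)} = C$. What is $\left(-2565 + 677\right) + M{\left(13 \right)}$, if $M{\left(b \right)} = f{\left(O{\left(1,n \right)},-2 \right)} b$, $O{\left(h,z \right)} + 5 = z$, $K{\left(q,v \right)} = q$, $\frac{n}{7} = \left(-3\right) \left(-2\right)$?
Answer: $-13432$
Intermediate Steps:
$n = 42$ ($n = 7 \left(\left(-3\right) \left(-2\right)\right) = 7 \cdot 6 = 42$)
$O{\left(h,z \right)} = -5 + z$
$U{\left(S \right)} = 12 S$
$f{\left(j,k \right)} = 12 j k$
$M{\left(b \right)} = - 888 b$ ($M{\left(b \right)} = 12 \left(-5 + 42\right) \left(-2\right) b = 12 \cdot 37 \left(-2\right) b = - 888 b$)
$\left(-2565 + 677\right) + M{\left(13 \right)} = \left(-2565 + 677\right) - 11544 = -1888 - 11544 = -13432$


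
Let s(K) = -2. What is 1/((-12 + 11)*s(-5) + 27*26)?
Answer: 1/704 ≈ 0.0014205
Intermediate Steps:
1/((-12 + 11)*s(-5) + 27*26) = 1/((-12 + 11)*(-2) + 27*26) = 1/(-1*(-2) + 702) = 1/(2 + 702) = 1/704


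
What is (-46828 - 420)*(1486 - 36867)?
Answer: 1671681488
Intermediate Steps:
(-46828 - 420)*(1486 - 36867) = -47248*(-35381) = 1671681488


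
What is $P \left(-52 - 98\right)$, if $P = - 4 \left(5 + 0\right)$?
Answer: $3000$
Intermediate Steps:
$P = -20$ ($P = \left(-4\right) 5 = -20$)
$P \left(-52 - 98\right) = - 20 \left(-52 - 98\right) = \left(-20\right) \left(-150\right) = 3000$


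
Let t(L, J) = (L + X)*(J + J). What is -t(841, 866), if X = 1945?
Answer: -4825352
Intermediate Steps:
t(L, J) = 2*J*(1945 + L) (t(L, J) = (L + 1945)*(J + J) = (1945 + L)*(2*J) = 2*J*(1945 + L))
-t(841, 866) = -2*866*(1945 + 841) = -2*866*2786 = -1*4825352 = -4825352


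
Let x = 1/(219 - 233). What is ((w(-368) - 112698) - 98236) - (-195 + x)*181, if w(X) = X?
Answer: -2463917/14 ≈ -1.7599e+5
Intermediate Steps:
x = -1/14 (x = 1/(-14) = -1/14 ≈ -0.071429)
((w(-368) - 112698) - 98236) - (-195 + x)*181 = ((-368 - 112698) - 98236) - (-195 - 1/14)*181 = (-113066 - 98236) - (-2731)*181/14 = -211302 - 1*(-494311/14) = -211302 + 494311/14 = -2463917/14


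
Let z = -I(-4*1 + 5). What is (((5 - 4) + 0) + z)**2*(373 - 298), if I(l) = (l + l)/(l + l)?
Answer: 0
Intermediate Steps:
I(l) = 1 (I(l) = (2*l)/((2*l)) = (2*l)*(1/(2*l)) = 1)
z = -1 (z = -1*1 = -1)
(((5 - 4) + 0) + z)**2*(373 - 298) = (((5 - 4) + 0) - 1)**2*(373 - 298) = ((1 + 0) - 1)**2*75 = (1 - 1)**2*75 = 0**2*75 = 0*75 = 0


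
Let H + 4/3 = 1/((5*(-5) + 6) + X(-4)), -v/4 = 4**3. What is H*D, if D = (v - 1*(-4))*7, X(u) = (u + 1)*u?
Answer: 2604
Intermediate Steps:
X(u) = u*(1 + u) (X(u) = (1 + u)*u = u*(1 + u))
v = -256 (v = -4*4**3 = -4*64 = -256)
D = -1764 (D = (-256 - 1*(-4))*7 = (-256 + 4)*7 = -252*7 = -1764)
H = -31/21 (H = -4/3 + 1/((5*(-5) + 6) - 4*(1 - 4)) = -4/3 + 1/((-25 + 6) - 4*(-3)) = -4/3 + 1/(-19 + 12) = -4/3 + 1/(-7) = -4/3 - 1/7 = -31/21 ≈ -1.4762)
H*D = -31/21*(-1764) = 2604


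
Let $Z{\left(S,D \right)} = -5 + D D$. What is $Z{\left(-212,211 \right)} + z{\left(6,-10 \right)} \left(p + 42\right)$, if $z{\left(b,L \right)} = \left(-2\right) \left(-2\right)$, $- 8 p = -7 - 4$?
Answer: $\frac{89379}{2} \approx 44690.0$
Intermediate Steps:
$Z{\left(S,D \right)} = -5 + D^{2}$
$p = \frac{11}{8}$ ($p = - \frac{-7 - 4}{8} = \left(- \frac{1}{8}\right) \left(-11\right) = \frac{11}{8} \approx 1.375$)
$z{\left(b,L \right)} = 4$
$Z{\left(-212,211 \right)} + z{\left(6,-10 \right)} \left(p + 42\right) = \left(-5 + 211^{2}\right) + 4 \left(\frac{11}{8} + 42\right) = \left(-5 + 44521\right) + 4 \cdot \frac{347}{8} = 44516 + \frac{347}{2} = \frac{89379}{2}$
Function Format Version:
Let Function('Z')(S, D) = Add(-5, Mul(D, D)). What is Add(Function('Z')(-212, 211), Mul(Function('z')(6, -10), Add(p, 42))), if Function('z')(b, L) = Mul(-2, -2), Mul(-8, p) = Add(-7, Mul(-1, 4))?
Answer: Rational(89379, 2) ≈ 44690.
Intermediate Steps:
Function('Z')(S, D) = Add(-5, Pow(D, 2))
p = Rational(11, 8) (p = Mul(Rational(-1, 8), Add(-7, Mul(-1, 4))) = Mul(Rational(-1, 8), Add(-7, -4)) = Mul(Rational(-1, 8), -11) = Rational(11, 8) ≈ 1.3750)
Function('z')(b, L) = 4
Add(Function('Z')(-212, 211), Mul(Function('z')(6, -10), Add(p, 42))) = Add(Add(-5, Pow(211, 2)), Mul(4, Add(Rational(11, 8), 42))) = Add(Add(-5, 44521), Mul(4, Rational(347, 8))) = Add(44516, Rational(347, 2)) = Rational(89379, 2)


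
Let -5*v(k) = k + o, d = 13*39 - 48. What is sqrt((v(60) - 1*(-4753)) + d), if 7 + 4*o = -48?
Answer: sqrt(20811)/2 ≈ 72.130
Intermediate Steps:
o = -55/4 (o = -7/4 + (1/4)*(-48) = -7/4 - 12 = -55/4 ≈ -13.750)
d = 459 (d = 507 - 48 = 459)
v(k) = 11/4 - k/5 (v(k) = -(k - 55/4)/5 = -(-55/4 + k)/5 = 11/4 - k/5)
sqrt((v(60) - 1*(-4753)) + d) = sqrt(((11/4 - 1/5*60) - 1*(-4753)) + 459) = sqrt(((11/4 - 12) + 4753) + 459) = sqrt((-37/4 + 4753) + 459) = sqrt(18975/4 + 459) = sqrt(20811/4) = sqrt(20811)/2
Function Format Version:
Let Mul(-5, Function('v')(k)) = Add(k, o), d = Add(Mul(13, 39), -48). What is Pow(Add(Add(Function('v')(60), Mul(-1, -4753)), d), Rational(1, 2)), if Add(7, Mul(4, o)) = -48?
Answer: Mul(Rational(1, 2), Pow(20811, Rational(1, 2))) ≈ 72.130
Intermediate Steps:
o = Rational(-55, 4) (o = Add(Rational(-7, 4), Mul(Rational(1, 4), -48)) = Add(Rational(-7, 4), -12) = Rational(-55, 4) ≈ -13.750)
d = 459 (d = Add(507, -48) = 459)
Function('v')(k) = Add(Rational(11, 4), Mul(Rational(-1, 5), k)) (Function('v')(k) = Mul(Rational(-1, 5), Add(k, Rational(-55, 4))) = Mul(Rational(-1, 5), Add(Rational(-55, 4), k)) = Add(Rational(11, 4), Mul(Rational(-1, 5), k)))
Pow(Add(Add(Function('v')(60), Mul(-1, -4753)), d), Rational(1, 2)) = Pow(Add(Add(Add(Rational(11, 4), Mul(Rational(-1, 5), 60)), Mul(-1, -4753)), 459), Rational(1, 2)) = Pow(Add(Add(Add(Rational(11, 4), -12), 4753), 459), Rational(1, 2)) = Pow(Add(Add(Rational(-37, 4), 4753), 459), Rational(1, 2)) = Pow(Add(Rational(18975, 4), 459), Rational(1, 2)) = Pow(Rational(20811, 4), Rational(1, 2)) = Mul(Rational(1, 2), Pow(20811, Rational(1, 2)))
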